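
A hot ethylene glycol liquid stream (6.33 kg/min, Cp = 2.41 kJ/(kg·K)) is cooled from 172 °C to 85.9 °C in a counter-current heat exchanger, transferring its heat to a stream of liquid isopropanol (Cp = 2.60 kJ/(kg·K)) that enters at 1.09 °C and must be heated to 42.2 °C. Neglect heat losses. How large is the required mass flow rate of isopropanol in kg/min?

Heat released by hot stream: Q = 6.33 × 2.41 × (172 − 85.9) = 1313.5 kJ/min
Energy balance on cold side (adiabatic exchanger): Q = ṁ_c·Cp_c·(T_c,out − T_c,in)
ṁ_c = 1313.5 / [2.60 × (42.2 − 1.09)] = 12.289 kg/min

ṁ_c = 12.3 kg/min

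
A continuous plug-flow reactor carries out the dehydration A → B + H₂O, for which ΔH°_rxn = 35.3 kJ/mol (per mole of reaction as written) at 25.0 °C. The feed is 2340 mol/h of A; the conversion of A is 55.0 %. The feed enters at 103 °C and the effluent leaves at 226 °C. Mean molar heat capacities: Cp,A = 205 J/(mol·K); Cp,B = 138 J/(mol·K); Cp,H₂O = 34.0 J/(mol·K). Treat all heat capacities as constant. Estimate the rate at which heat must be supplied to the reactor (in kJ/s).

Q_in = 26.6 kJ/s

Extent of reaction ξ = 0.550 × 2340 = 1287 mol/h
Reaction term: ξ·ΔH°_rxn = 1287 × 35.3 = 45431 kJ/h
Sensible, feed 103→25 °C: -37417 kJ/h
Outlet flows (mol/h): A 1053, B 1287, H₂O 1287
Sensible, products 25→226 °C: 87883 kJ/h
Q = ΔH = 95898 kJ/h = 26.638 kW
Heat supplied = 26.638 kJ/s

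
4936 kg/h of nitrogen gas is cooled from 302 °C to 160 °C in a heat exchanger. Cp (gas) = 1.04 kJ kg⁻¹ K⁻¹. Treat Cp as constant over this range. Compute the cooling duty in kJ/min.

Q_c = 12100 kJ/min

Q = ṁ·Cp·ΔT = 4936 × 1.04 × (160 − 302) = -728950 kJ/h
Converting: 728950 / 3600 s = 202.49 kW
Cooling duty = 12149 kJ/min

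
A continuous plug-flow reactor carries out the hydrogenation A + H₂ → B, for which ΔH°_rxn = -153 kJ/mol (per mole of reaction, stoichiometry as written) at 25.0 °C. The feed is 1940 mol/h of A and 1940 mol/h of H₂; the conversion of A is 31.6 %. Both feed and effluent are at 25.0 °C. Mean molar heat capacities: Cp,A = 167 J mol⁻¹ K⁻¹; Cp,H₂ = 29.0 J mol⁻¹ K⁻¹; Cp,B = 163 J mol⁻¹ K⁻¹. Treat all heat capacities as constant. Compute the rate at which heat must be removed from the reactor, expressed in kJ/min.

Extent of reaction ξ = 0.316 × 1940 = 613.04 mol/h
Reaction term: ξ·ΔH°_rxn = 613.04 × -153 = -93795 kJ/h
Q = ΔH = -93795 kJ/h = -26.054 kW
Heat removed = 1563.3 kJ/min

Q_out = 1560 kJ/min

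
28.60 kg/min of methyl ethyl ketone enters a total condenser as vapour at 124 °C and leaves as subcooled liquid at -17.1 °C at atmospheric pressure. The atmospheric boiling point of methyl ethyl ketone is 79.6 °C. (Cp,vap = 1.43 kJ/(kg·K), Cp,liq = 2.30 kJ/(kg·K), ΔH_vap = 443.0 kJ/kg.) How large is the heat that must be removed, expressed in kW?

Q_c = 347 kW

vapour 124→79.6 °C: -63.492 kJ/kg
condensation at 79.6 °C: -443 kJ/kg
liquid 79.6→-17.1 °C: -222.41 kJ/kg
Δh = -63.492 + -443 + -222.41 = -728.9 kJ/kg
Q = ṁ·Δh = 28.60 kg/min × -728.9 kJ/kg = -20847 kJ/min
|Q| = 347.44 kW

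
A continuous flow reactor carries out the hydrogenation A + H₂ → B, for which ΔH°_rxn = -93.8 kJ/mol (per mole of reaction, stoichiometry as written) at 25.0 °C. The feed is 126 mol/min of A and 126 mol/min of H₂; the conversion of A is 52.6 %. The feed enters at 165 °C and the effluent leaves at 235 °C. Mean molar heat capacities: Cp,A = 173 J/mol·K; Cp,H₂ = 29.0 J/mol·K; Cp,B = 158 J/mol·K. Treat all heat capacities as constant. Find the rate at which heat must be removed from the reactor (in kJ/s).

Extent of reaction ξ = 0.526 × 126 = 66.276 mol/min
Reaction term: ξ·ΔH°_rxn = 66.276 × -93.8 = -6216.7 kJ/min
Sensible, feed 165→25 °C: -3563.3 kJ/min
Outlet flows (mol/min): A 59.724, H₂ 59.724, B 66.276
Sensible, products 25→235 °C: 4732.5 kJ/min
Q = ΔH = -5047.4 kJ/min = -84.124 kW
Heat removed = 84.124 kJ/s

Q_out = 84.1 kJ/s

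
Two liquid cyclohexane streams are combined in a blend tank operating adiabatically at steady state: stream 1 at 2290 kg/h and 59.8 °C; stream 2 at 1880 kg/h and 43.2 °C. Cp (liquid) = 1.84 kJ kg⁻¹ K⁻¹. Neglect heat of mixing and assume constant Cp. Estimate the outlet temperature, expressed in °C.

T_out = 52.3 °C

Energy balance with Q = 0: Σ ṁᵢCp,ᵢ(T_out − Tᵢ) = 0
Σ ṁᵢCp,ᵢTᵢ = 2290×1.84×59.8 + 1880×1.84×43.2 = 401410
Σ ṁᵢCp,ᵢ = 2290×1.84 + 1880×1.84 = 7672.8
T_out = 401410 / 7672.8 = 52.316 °C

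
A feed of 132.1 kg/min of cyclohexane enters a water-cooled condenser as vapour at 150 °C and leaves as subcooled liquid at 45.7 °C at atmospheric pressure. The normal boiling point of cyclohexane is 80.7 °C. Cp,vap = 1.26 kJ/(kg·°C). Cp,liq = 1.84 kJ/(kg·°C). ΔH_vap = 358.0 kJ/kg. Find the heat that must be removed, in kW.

Q_c = 1120 kW

vapour 150→80.7 °C: -87.318 kJ/kg
condensation at 80.7 °C: -358 kJ/kg
liquid 80.7→45.7 °C: -64.4 kJ/kg
Δh = -87.318 + -358 + -64.4 = -509.72 kJ/kg
Q = ṁ·Δh = 132.1 kg/min × -509.72 kJ/kg = -67334 kJ/min
|Q| = 1122.2 kW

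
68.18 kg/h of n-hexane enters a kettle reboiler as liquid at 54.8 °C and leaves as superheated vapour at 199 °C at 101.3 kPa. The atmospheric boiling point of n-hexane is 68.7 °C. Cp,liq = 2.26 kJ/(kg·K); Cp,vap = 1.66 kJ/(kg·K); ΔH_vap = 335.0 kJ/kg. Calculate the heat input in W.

liquid 54.8→68.7 °C: 31.414 kJ/kg
vaporisation at 68.7 °C: 335 kJ/kg
vapour 68.7→199 °C: 216.3 kJ/kg
Δh = 31.414 + 335 + 216.3 = 582.71 kJ/kg
Q = ṁ·Δh = 68.18 kg/h × 582.71 kJ/kg = 39729 kJ/h
|Q| = 11.036 kW = 11036 W

Q = 11000 W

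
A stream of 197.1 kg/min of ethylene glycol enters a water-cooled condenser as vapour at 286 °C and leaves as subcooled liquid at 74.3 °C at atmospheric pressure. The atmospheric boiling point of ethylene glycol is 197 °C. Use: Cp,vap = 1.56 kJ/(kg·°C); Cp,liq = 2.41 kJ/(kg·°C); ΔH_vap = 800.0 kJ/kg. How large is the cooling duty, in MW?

Q_c = 4.06 MW

vapour 286→197 °C: -138.84 kJ/kg
condensation at 197 °C: -800 kJ/kg
liquid 197→74.3 °C: -295.71 kJ/kg
Δh = -138.84 + -800 + -295.71 = -1234.5 kJ/kg
Q = ṁ·Δh = 197.1 kg/min × -1234.5 kJ/kg = -243330 kJ/min
|Q| = 4055.5 kW = 4.0555 MW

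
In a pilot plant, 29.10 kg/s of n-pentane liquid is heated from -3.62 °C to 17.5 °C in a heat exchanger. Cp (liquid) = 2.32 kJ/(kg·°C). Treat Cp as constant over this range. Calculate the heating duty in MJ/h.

Q = ṁ·Cp·ΔT = 29.10 × 2.32 × (17.5 − -3.62) = 1425.9 kJ/s
Heating duty = 5133.1 MJ/h

Q = 5130 MJ/h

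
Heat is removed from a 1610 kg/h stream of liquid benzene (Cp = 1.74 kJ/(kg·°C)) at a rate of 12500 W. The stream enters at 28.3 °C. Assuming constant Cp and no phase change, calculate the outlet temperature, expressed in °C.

T_out = 12.2 °C

Q = 12500 W = 45000 kJ/h
ΔT = Q/(ṁ·Cp) = 45000/(1610×1.74) = 16.063 K
T_out = 28.3 − 16.063 = 12.237 °C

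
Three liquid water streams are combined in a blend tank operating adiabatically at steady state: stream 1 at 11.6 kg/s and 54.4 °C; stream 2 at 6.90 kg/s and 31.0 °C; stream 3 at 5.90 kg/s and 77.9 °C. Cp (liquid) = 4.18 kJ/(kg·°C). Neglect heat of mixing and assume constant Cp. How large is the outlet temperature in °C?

No heat crosses the boundary, so H_out = H_in.
Σ ṁᵢCp,ᵢTᵢ = 11.6×4.18×54.4 + 6.90×4.18×31.0 + 5.90×4.18×77.9 = 5453
Σ ṁᵢCp,ᵢ = 11.6×4.18 + 6.90×4.18 + 5.90×4.18 = 101.99
T_out = 5453 / 101.99 = 53.465 °C

T_out = 53.5 °C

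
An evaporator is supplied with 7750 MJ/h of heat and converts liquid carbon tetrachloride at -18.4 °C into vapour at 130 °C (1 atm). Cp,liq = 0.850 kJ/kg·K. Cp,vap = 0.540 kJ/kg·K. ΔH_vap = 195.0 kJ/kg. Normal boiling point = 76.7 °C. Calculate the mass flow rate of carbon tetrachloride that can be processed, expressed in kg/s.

Δh = 0.850×(76.7−-18.4) + 195.0 + 0.540×(130−76.7) = 304.62 kJ/kg
Q = 7750 MJ/h = 2152.8 kJ/s = 2152.8 kJ/s
ṁ = Q/Δh = 2152.8 / 304.62 = 7.0672 kg/s

ṁ = 7.07 kg/s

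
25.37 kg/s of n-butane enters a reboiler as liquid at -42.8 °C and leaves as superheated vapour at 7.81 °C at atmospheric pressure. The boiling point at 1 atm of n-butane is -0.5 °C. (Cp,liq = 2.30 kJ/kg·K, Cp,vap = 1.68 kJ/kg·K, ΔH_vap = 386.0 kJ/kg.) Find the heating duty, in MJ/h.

liquid -42.8→-0.5 °C: 97.29 kJ/kg
vaporisation at -0.5 °C: 386 kJ/kg
vapour -0.5→7.81 °C: 13.961 kJ/kg
Δh = 97.29 + 386 + 13.961 = 497.25 kJ/kg
Q = ṁ·Δh = 25.37 kg/s × 497.25 kJ/kg = 12615 kJ/s
|Q| = 12615 kW = 45415 MJ/h

Q = 45400 MJ/h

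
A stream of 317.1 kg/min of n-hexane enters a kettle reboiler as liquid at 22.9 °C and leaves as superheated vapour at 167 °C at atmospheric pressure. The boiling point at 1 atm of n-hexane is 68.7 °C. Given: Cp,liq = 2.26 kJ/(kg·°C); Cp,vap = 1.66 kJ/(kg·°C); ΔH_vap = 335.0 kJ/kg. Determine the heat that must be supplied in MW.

liquid 22.9→68.7 °C: 103.51 kJ/kg
vaporisation at 68.7 °C: 335 kJ/kg
vapour 68.7→167 °C: 163.18 kJ/kg
Δh = 103.51 + 335 + 163.18 = 601.69 kJ/kg
Q = ṁ·Δh = 317.1 kg/min × 601.69 kJ/kg = 190790 kJ/min
|Q| = 3179.9 kW = 3.1799 MW

Q = 3.18 MW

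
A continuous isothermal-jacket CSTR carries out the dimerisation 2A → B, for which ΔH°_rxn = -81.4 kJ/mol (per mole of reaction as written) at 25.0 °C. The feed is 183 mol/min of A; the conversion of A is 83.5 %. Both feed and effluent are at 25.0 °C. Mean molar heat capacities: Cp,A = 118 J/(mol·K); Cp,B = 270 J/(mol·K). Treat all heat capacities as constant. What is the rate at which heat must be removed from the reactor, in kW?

Extent of reaction ξ = 0.835 × 183 / 2 = 76.403 mol/min
Reaction term: ξ·ΔH°_rxn = 76.403 × -81.4 = -6219.2 kJ/min
Q = ΔH = -6219.2 kJ/min = -103.65 kW
Heat removed = 103.65 kW

Q_out = 104 kW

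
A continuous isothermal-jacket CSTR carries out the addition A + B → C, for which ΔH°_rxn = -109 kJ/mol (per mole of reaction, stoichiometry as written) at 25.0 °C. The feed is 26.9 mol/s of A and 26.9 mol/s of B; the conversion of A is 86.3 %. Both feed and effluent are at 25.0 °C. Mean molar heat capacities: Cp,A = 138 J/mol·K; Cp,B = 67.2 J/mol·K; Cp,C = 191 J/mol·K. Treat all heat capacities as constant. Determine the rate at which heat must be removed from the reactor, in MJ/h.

Q_out = 9110 MJ/h

Extent of reaction ξ = 0.863 × 26.9 = 23.215 mol/s
Reaction term: ξ·ΔH°_rxn = 23.215 × -109 = -2530.4 kJ/s
Q = ΔH = -2530.4 kJ/s = -2530.4 kW
Heat removed = 9109.4 MJ/h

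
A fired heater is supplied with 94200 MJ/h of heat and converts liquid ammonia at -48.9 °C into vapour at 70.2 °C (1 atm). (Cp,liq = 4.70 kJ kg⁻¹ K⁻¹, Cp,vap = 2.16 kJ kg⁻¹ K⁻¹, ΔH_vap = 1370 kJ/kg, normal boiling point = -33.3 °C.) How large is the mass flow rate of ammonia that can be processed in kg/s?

ṁ = 15.7 kg/s

Δh = 4.70×(-33.3−-48.9) + 1370 + 2.16×(70.2−-33.3) = 1666.9 kJ/kg
Q = 94200 MJ/h = 26167 kJ/s = 26167 kJ/s
ṁ = Q/Δh = 26167 / 1666.9 = 15.698 kg/s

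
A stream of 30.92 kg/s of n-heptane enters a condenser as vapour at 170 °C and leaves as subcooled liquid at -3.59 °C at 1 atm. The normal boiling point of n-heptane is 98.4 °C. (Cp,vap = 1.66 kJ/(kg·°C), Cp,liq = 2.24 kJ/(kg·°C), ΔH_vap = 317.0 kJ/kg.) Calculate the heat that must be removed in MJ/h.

vapour 170→98.4 °C: -118.86 kJ/kg
condensation at 98.4 °C: -317 kJ/kg
liquid 98.4→-3.59 °C: -228.46 kJ/kg
Δh = -118.86 + -317 + -228.46 = -664.31 kJ/kg
Q = ṁ·Δh = 30.92 kg/s × -664.31 kJ/kg = -20541 kJ/s
|Q| = 20541 kW = 73946 MJ/h

Q_c = 73900 MJ/h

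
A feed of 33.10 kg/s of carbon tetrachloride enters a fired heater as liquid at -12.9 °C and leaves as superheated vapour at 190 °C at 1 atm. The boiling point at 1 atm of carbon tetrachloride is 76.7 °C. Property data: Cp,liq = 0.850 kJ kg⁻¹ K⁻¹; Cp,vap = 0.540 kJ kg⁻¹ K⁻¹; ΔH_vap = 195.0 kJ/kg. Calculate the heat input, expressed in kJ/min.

liquid -12.9→76.7 °C: 76.16 kJ/kg
vaporisation at 76.7 °C: 195 kJ/kg
vapour 76.7→190 °C: 61.182 kJ/kg
Δh = 76.16 + 195 + 61.182 = 332.34 kJ/kg
Q = ṁ·Δh = 33.10 kg/s × 332.34 kJ/kg = 11001 kJ/s
|Q| = 11001 kW = 660030 kJ/min

Q = 660000 kJ/min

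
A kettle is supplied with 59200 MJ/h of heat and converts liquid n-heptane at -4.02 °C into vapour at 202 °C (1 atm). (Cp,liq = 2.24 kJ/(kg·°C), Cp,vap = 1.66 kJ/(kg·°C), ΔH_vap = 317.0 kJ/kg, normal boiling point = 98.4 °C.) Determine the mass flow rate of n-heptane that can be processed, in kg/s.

Δh = 2.24×(98.4−-4.02) + 317.0 + 1.66×(202−98.4) = 718.4 kJ/kg
Q = 59200 MJ/h = 16444 kJ/s = 16444 kJ/s
ṁ = Q/Δh = 16444 / 718.4 = 22.89 kg/s

ṁ = 22.9 kg/s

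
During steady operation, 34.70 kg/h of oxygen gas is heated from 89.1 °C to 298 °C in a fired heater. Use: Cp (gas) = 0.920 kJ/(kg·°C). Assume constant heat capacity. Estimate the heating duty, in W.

Q = ṁ·Cp·ΔT = 34.70 × 0.920 × (298 − 89.1) = 6668.9 kJ/h
Converting: 6668.9 / 3600 s = 1.8525 kW
Heating duty = 1852.5 W

Q = 1850 W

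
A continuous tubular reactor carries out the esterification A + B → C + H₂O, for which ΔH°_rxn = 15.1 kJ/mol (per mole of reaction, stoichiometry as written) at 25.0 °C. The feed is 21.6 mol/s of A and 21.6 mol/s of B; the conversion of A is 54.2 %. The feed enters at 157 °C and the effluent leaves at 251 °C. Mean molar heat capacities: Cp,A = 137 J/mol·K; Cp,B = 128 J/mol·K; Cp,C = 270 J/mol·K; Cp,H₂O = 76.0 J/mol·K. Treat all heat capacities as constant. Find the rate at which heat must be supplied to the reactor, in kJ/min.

Q_in = 55700 kJ/min

Extent of reaction ξ = 0.542 × 21.6 = 11.707 mol/s
Reaction term: ξ·ΔH°_rxn = 11.707 × 15.1 = 176.78 kJ/s
Sensible, feed 157→25 °C: -755.57 kJ/s
Outlet flows (mol/s): A 9.8928, B 9.8928, C 11.707, H₂O 11.707
Sensible, products 25→251 °C: 1507.9 kJ/s
Q = ΔH = 929.15 kJ/s = 929.15 kW
Heat supplied = 55749 kJ/min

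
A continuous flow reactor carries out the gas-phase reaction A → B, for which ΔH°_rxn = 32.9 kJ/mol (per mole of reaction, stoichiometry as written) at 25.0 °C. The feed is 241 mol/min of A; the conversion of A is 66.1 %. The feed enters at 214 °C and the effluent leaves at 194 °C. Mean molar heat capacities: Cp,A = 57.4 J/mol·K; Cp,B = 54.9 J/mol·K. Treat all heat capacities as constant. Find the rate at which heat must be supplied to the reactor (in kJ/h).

Extent of reaction ξ = 0.661 × 241 = 159.3 mol/min
Reaction term: ξ·ΔH°_rxn = 159.3 × 32.9 = 5241 kJ/min
Sensible, feed 214→25 °C: -2614.5 kJ/min
Outlet flows (mol/min): A 81.699, B 159.3
Sensible, products 25→194 °C: 2270.5 kJ/min
Q = ΔH = 4897 kJ/min = 81.617 kW
Heat supplied = 293820 kJ/h

Q_in = 294000 kJ/h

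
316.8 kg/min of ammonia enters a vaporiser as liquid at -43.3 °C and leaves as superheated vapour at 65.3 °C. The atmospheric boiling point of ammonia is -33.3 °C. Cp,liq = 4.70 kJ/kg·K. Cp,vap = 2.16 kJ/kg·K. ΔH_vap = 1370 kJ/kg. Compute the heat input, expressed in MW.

Q = 8.61 MW

liquid -43.3→-33.3 °C: 47 kJ/kg
vaporisation at -33.3 °C: 1370 kJ/kg
vapour -33.3→65.3 °C: 212.98 kJ/kg
Δh = 47 + 1370 + 212.98 = 1630 kJ/kg
Q = ṁ·Δh = 316.8 kg/min × 1630 kJ/kg = 516380 kJ/min
|Q| = 8606.3 kW = 8.6063 MW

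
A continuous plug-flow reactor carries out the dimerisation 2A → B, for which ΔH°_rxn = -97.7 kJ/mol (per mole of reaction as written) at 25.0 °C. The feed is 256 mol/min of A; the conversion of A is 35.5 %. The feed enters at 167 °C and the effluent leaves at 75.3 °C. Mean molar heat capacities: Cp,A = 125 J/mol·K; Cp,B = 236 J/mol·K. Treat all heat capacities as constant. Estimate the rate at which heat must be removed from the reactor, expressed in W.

Extent of reaction ξ = 0.355 × 256 / 2 = 45.44 mol/min
Reaction term: ξ·ΔH°_rxn = 45.44 × -97.7 = -4439.5 kJ/min
Sensible, feed 167→25 °C: -4544 kJ/min
Outlet flows (mol/min): A 165.12, B 45.44
Sensible, products 25→75.3 °C: 1577.6 kJ/min
Q = ΔH = -7405.9 kJ/min = -123.43 kW
Heat removed = 123430 W

Q_out = 123000 W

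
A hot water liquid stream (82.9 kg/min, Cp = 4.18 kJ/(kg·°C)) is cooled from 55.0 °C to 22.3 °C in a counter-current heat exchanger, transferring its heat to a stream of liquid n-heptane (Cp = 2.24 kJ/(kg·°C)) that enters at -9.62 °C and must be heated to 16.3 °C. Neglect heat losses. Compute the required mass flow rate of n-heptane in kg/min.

ṁ_c = 195 kg/min

Heat released by hot stream: Q = 82.9 × 4.18 × (55.0 − 22.3) = 11331 kJ/min
Energy balance on cold side (adiabatic exchanger): Q = ṁ_c·Cp_c·(T_c,out − T_c,in)
ṁ_c = 11331 / [2.24 × (16.3 − -9.62)] = 195.16 kg/min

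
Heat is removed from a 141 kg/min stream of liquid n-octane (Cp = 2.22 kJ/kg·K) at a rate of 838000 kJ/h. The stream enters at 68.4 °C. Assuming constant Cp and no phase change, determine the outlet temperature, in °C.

T_out = 23.8 °C

Q = 838000 kJ/h = 13967 kJ/min
ΔT = Q/(ṁ·Cp) = 13967/(141×2.22) = 44.619 K
T_out = 68.4 − 44.619 = 23.781 °C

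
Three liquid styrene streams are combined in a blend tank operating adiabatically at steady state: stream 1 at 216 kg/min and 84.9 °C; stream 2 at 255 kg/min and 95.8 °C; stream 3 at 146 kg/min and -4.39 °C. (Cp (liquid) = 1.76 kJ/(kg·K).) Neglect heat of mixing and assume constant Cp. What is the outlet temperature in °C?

T_out = 68.3 °C

Energy balance with Q = 0: Σ ṁᵢCp,ᵢ(T_out − Tᵢ) = 0
Σ ṁᵢCp,ᵢTᵢ = 216×1.76×84.9 + 255×1.76×95.8 + 146×1.76×-4.39 = 74143
Σ ṁᵢCp,ᵢ = 216×1.76 + 255×1.76 + 146×1.76 = 1085.9
T_out = 74143 / 1085.9 = 68.276 °C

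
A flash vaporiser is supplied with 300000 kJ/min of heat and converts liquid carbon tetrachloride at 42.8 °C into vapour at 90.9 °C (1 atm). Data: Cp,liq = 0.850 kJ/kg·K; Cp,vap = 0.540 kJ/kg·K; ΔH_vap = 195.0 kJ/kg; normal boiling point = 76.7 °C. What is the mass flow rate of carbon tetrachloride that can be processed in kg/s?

Δh = 0.850×(76.7−42.8) + 195.0 + 0.540×(90.9−76.7) = 231.48 kJ/kg
Q = 300000 kJ/min = 5000 kJ/s = 5000 kJ/s
ṁ = Q/Δh = 5000 / 231.48 = 21.6 kg/s

ṁ = 21.6 kg/s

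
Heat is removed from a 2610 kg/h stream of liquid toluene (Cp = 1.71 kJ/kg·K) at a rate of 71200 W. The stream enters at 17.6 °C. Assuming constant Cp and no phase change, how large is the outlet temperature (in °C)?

T_out = -39.8 °C

Q = 71200 W = 256320 kJ/h
ΔT = Q/(ṁ·Cp) = 256320/(2610×1.71) = 57.431 K
T_out = 17.6 − 57.431 = -39.831 °C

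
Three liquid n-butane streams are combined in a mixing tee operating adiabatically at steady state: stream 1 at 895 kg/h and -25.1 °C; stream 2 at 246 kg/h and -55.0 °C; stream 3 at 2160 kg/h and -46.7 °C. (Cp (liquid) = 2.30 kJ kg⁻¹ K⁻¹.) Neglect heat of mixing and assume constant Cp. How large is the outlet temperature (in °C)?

T_out = -41.5 °C

No heat crosses the boundary, so H_out = H_in.
Σ ṁᵢCp,ᵢTᵢ = 895×2.30×-25.1 + 246×2.30×-55.0 + 2160×2.30×-46.7 = -314790
Σ ṁᵢCp,ᵢ = 895×2.30 + 246×2.30 + 2160×2.30 = 7592.3
T_out = -314790 / 7592.3 = -41.462 °C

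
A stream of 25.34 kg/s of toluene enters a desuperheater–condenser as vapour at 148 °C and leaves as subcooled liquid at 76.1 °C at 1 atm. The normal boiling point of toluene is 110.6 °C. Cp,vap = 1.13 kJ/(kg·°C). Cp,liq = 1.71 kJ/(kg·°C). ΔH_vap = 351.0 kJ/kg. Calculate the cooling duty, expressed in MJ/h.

vapour 148→110.6 °C: -42.262 kJ/kg
condensation at 110.6 °C: -351 kJ/kg
liquid 110.6→76.1 °C: -58.995 kJ/kg
Δh = -42.262 + -351 + -58.995 = -452.26 kJ/kg
Q = ṁ·Δh = 25.34 kg/s × -452.26 kJ/kg = -11460 kJ/s
|Q| = 11460 kW = 41257 MJ/h

Q_c = 41300 MJ/h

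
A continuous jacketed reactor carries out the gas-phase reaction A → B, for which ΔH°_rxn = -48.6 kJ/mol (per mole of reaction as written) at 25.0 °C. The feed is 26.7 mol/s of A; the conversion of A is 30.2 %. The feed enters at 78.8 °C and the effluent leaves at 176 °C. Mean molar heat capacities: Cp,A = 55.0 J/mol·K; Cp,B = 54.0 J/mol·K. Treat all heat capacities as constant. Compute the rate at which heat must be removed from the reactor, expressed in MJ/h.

Extent of reaction ξ = 0.302 × 26.7 = 8.0634 mol/s
Reaction term: ξ·ΔH°_rxn = 8.0634 × -48.6 = -391.88 kJ/s
Sensible, feed 78.8→25 °C: -79.005 kJ/s
Outlet flows (mol/s): A 18.637, B 8.0634
Sensible, products 25→176 °C: 220.53 kJ/s
Q = ΔH = -250.36 kJ/s = -250.36 kW
Heat removed = 901.3 MJ/h

Q_out = 901 MJ/h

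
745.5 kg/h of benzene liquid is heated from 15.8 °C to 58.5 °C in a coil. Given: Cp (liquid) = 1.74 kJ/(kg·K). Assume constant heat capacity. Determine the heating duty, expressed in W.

Q = ṁ·Cp·ΔT = 745.5 × 1.74 × (58.5 − 15.8) = 55389 kJ/h
Converting: 55389 / 3600 s = 15.386 kW
Heating duty = 15386 W

Q = 15400 W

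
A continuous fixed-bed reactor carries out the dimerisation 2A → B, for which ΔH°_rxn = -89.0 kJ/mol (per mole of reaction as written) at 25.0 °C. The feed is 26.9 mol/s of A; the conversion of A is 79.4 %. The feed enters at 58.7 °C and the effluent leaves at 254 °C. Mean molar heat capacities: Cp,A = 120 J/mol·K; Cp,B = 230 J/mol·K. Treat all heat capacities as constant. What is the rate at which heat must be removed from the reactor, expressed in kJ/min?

Q_out = 20700 kJ/min

Extent of reaction ξ = 0.794 × 26.9 / 2 = 10.679 mol/s
Reaction term: ξ·ΔH°_rxn = 10.679 × -89.0 = -950.46 kJ/s
Sensible, feed 58.7→25 °C: -108.78 kJ/s
Outlet flows (mol/s): A 5.5414, B 10.679
Sensible, products 25→254 °C: 714.76 kJ/s
Q = ΔH = -344.48 kJ/s = -344.48 kW
Heat removed = 20669 kJ/min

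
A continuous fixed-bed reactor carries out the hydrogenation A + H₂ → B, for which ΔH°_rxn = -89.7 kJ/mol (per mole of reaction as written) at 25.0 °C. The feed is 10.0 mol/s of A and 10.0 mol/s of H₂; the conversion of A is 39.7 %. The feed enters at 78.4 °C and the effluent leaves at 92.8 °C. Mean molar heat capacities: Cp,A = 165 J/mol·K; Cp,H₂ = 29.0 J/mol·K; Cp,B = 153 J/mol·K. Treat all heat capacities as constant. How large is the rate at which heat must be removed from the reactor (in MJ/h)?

Q_out = 1220 MJ/h

Extent of reaction ξ = 0.397 × 10.0 = 3.97 mol/s
Reaction term: ξ·ΔH°_rxn = 3.97 × -89.7 = -356.11 kJ/s
Sensible, feed 78.4→25 °C: -103.6 kJ/s
Outlet flows (mol/s): A 6.03, H₂ 6.03, B 3.97
Sensible, products 25→92.8 °C: 120.5 kJ/s
Q = ΔH = -339.21 kJ/s = -339.21 kW
Heat removed = 1221.2 MJ/h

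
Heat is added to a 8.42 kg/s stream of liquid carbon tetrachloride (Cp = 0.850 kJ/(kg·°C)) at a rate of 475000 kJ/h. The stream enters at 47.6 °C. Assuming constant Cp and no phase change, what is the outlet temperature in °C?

Q = 475000 kJ/h = 131.94 kJ/s
ΔT = Q/(ṁ·Cp) = 131.94/(8.42×0.850) = 18.436 K
T_out = 47.6 + 18.436 = 66.036 °C

T_out = 66.0 °C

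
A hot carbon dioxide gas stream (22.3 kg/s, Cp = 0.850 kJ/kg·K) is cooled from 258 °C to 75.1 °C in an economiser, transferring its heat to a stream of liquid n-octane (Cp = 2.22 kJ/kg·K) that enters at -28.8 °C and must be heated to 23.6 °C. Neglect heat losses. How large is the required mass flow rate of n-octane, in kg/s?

Heat released by hot stream: Q = 22.3 × 0.850 × (258 − 75.1) = 3466.9 kJ/s
Energy balance on cold side (adiabatic exchanger): Q = ṁ_c·Cp_c·(T_c,out − T_c,in)
ṁ_c = 3466.9 / [2.22 × (23.6 − -28.8)] = 29.803 kg/s

ṁ_c = 29.8 kg/s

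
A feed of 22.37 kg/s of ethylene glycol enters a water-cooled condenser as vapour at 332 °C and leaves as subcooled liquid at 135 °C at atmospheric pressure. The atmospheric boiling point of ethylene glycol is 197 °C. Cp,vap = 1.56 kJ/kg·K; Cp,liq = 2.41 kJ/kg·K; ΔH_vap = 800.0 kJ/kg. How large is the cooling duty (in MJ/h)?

vapour 332→197 °C: -210.6 kJ/kg
condensation at 197 °C: -800 kJ/kg
liquid 197→135 °C: -149.42 kJ/kg
Δh = -210.6 + -800 + -149.42 = -1160 kJ/kg
Q = ṁ·Δh = 22.37 kg/s × -1160 kJ/kg = -25950 kJ/s
|Q| = 25950 kW = 93419 MJ/h

Q_c = 93400 MJ/h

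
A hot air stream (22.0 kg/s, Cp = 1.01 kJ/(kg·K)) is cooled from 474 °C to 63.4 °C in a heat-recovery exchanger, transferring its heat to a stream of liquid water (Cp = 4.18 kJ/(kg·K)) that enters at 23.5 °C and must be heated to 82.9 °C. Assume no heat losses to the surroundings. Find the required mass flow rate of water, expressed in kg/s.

ṁ_c = 36.7 kg/s

Heat released by hot stream: Q = 22.0 × 1.01 × (474 − 63.4) = 9123.5 kJ/s
Energy balance on cold side (adiabatic exchanger): Q = ṁ_c·Cp_c·(T_c,out − T_c,in)
ṁ_c = 9123.5 / [4.18 × (82.9 − 23.5)] = 36.745 kg/s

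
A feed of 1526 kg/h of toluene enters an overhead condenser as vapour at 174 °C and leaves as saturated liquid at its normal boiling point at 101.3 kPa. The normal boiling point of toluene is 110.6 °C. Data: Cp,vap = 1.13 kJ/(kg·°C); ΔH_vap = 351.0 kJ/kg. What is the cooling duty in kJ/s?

Q_c = 179 kJ/s

vapour 174→110.6 °C: -71.642 kJ/kg
condensation at 110.6 °C: -351 kJ/kg
Δh = -71.642 + -351 = -422.64 kJ/kg
Q = ṁ·Δh = 1526 kg/h × -422.64 kJ/kg = -644950 kJ/h
|Q| = 179.15 kW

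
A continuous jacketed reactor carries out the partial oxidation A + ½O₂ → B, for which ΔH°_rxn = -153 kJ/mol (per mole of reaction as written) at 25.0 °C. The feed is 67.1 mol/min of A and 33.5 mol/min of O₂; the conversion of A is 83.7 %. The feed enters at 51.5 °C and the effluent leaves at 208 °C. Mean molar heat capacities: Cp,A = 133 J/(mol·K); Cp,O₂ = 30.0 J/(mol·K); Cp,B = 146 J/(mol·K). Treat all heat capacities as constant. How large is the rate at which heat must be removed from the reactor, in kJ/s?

Extent of reaction ξ = 0.837 × 67.1 = 56.163 mol/min
Reaction term: ξ·ΔH°_rxn = 56.163 × -153 = -8592.9 kJ/min
Sensible, feed 51.5→25 °C: -263.13 kJ/min
Outlet flows (mol/min): A 10.937, O₂ 5.4187, B 56.163
Sensible, products 25→208 °C: 1796.5 kJ/min
Q = ΔH = -7059.5 kJ/min = -117.66 kW
Heat removed = 117.66 kJ/s

Q_out = 118 kJ/s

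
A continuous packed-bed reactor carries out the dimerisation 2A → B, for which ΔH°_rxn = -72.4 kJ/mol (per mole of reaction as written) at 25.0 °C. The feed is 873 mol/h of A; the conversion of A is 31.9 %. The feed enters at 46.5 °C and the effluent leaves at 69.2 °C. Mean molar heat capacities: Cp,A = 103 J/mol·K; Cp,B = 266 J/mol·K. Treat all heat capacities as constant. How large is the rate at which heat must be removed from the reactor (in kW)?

Extent of reaction ξ = 0.319 × 873 / 2 = 139.24 mol/h
Reaction term: ξ·ΔH°_rxn = 139.24 × -72.4 = -10081 kJ/h
Sensible, feed 46.5→25 °C: -1933.3 kJ/h
Outlet flows (mol/h): A 594.51, B 139.24
Sensible, products 25→69.2 °C: 4343.7 kJ/h
Q = ΔH = -7670.8 kJ/h = -2.1308 kW
Heat removed = 2.1308 kW

Q_out = 2.13 kW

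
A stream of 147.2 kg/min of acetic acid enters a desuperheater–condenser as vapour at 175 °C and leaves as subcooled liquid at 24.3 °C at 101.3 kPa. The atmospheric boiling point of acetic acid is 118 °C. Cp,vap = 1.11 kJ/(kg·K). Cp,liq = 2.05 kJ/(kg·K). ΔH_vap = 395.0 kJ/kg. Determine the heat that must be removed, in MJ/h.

vapour 175→118 °C: -63.27 kJ/kg
condensation at 118 °C: -395 kJ/kg
liquid 118→24.3 °C: -192.08 kJ/kg
Δh = -63.27 + -395 + -192.08 = -650.36 kJ/kg
Q = ṁ·Δh = 147.2 kg/min × -650.36 kJ/kg = -95732 kJ/min
|Q| = 1595.5 kW = 5743.9 MJ/h

Q_c = 5740 MJ/h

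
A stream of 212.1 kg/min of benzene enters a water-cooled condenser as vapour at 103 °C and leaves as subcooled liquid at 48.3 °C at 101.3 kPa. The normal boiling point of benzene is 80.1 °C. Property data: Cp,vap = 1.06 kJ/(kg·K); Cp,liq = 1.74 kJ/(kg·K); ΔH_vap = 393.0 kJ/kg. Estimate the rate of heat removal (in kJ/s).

Q_c = 1670 kJ/s

vapour 103→80.1 °C: -24.274 kJ/kg
condensation at 80.1 °C: -393 kJ/kg
liquid 80.1→48.3 °C: -55.332 kJ/kg
Δh = -24.274 + -393 + -55.332 = -472.61 kJ/kg
Q = ṁ·Δh = 212.1 kg/min × -472.61 kJ/kg = -100240 kJ/min
|Q| = 1670.7 kW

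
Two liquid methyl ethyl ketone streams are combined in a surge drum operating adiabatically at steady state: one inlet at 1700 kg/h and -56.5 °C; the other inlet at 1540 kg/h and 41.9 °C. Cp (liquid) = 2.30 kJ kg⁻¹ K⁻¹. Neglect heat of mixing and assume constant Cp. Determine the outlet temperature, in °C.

T_out = -9.73 °C

Adiabatic, steady state ⇒ Σ ṁᵢCp,ᵢ(T_out − Tᵢ) = 0
Σ ṁᵢCp,ᵢTᵢ = 1700×2.30×-56.5 + 1540×2.30×41.9 = -72505
Σ ṁᵢCp,ᵢ = 1700×2.30 + 1540×2.30 = 7452
T_out = -72505 / 7452 = -9.7296 °C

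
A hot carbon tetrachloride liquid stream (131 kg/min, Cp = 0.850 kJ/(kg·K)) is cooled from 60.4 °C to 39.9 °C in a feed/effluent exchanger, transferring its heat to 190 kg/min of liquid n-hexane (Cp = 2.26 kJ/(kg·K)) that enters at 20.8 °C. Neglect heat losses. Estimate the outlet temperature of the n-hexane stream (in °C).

T_c,out = 26.1 °C

Heat released by hot stream: Q = 131 × 0.850 × (60.4 − 39.9) = 2282.7 kJ/min
Energy balance on cold side (adiabatic exchanger): Q = ṁ_c·Cp_c·(T_c,out − T_c,in)
T_c,out = 20.8 + 2282.7/(190 × 2.26) = 26.116 °C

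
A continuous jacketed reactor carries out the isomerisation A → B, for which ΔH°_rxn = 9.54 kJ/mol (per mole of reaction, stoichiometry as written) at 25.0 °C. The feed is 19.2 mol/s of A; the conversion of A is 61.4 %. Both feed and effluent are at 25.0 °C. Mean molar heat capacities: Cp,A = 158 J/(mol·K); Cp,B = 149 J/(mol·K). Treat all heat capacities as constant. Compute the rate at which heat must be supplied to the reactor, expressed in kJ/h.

Q_in = 405000 kJ/h

Extent of reaction ξ = 0.614 × 19.2 = 11.789 mol/s
Reaction term: ξ·ΔH°_rxn = 11.789 × 9.54 = 112.47 kJ/s
Q = ΔH = 112.47 kJ/s = 112.47 kW
Heat supplied = 404870 kJ/h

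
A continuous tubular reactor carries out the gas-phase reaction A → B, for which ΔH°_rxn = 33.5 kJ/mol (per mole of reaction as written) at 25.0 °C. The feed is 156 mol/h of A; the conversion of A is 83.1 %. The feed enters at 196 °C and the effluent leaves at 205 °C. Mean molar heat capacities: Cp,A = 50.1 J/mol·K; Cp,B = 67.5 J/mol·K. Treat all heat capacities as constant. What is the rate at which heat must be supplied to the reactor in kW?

Q_in = 1.34 kW

Extent of reaction ξ = 0.831 × 156 = 129.64 mol/h
Reaction term: ξ·ΔH°_rxn = 129.64 × 33.5 = 4342.8 kJ/h
Sensible, feed 196→25 °C: -1336.5 kJ/h
Outlet flows (mol/h): A 26.364, B 129.64
Sensible, products 25→205 °C: 1812.8 kJ/h
Q = ΔH = 4819.2 kJ/h = 1.3387 kW
Heat supplied = 1.3387 kW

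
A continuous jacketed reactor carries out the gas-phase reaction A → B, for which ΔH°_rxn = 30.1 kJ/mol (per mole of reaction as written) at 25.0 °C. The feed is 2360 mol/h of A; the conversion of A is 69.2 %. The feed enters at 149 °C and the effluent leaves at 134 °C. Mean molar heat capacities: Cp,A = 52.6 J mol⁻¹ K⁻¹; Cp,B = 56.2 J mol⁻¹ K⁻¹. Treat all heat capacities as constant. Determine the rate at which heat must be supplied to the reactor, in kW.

Extent of reaction ξ = 0.692 × 2360 = 1633.1 mol/h
Reaction term: ξ·ΔH°_rxn = 1633.1 × 30.1 = 49157 kJ/h
Sensible, feed 149→25 °C: -15393 kJ/h
Outlet flows (mol/h): A 726.88, B 1633.1
Sensible, products 25→134 °C: 14172 kJ/h
Q = ΔH = 47936 kJ/h = 13.315 kW
Heat supplied = 13.315 kW

Q_in = 13.3 kW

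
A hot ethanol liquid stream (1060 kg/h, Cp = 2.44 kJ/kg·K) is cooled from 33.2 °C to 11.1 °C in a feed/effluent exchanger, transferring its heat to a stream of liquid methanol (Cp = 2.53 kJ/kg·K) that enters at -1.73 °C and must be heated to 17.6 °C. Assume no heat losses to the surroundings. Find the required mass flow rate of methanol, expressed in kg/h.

Heat released by hot stream: Q = 1060 × 2.44 × (33.2 − 11.1) = 57159 kJ/h
Energy balance on cold side (adiabatic exchanger): Q = ṁ_c·Cp_c·(T_c,out − T_c,in)
ṁ_c = 57159 / [2.53 × (17.6 − -1.73)] = 1168.8 kg/h

ṁ_c = 1170 kg/h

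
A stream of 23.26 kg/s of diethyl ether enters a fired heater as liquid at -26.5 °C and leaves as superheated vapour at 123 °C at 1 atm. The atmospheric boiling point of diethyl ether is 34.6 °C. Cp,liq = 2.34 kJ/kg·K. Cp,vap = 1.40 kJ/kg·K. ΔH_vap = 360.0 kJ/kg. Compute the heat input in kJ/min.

liquid -26.5→34.6 °C: 142.97 kJ/kg
vaporisation at 34.6 °C: 360 kJ/kg
vapour 34.6→123 °C: 123.76 kJ/kg
Δh = 142.97 + 360 + 123.76 = 626.73 kJ/kg
Q = ṁ·Δh = 23.26 kg/s × 626.73 kJ/kg = 14578 kJ/s
|Q| = 14578 kW = 874670 kJ/min

Q = 875000 kJ/min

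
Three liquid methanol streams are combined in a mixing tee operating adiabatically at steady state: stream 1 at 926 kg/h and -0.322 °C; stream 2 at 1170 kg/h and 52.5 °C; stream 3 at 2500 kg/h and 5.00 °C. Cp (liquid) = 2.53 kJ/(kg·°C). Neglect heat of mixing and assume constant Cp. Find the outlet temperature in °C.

Adiabatic, steady state ⇒ Σ ṁᵢCp,ᵢ(T_out − Tᵢ) = 0
T_out = Σ ṁᵢCp,ᵢTᵢ / Σ ṁᵢCp,ᵢ
      = 186280 / 11628 = 16.02 °C

T_out = 16.0 °C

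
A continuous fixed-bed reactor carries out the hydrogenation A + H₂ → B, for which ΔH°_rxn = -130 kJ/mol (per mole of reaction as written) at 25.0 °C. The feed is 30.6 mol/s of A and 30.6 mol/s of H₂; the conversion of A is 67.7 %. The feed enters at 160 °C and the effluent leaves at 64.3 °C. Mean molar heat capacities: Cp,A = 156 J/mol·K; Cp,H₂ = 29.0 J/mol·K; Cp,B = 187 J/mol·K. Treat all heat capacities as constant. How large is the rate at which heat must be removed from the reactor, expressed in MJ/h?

Extent of reaction ξ = 0.677 × 30.6 = 20.716 mol/s
Reaction term: ξ·ΔH°_rxn = 20.716 × -130 = -2693.1 kJ/s
Sensible, feed 160→25 °C: -764.24 kJ/s
Outlet flows (mol/s): A 9.8838, H₂ 9.8838, B 20.716
Sensible, products 25→64.3 °C: 224.11 kJ/s
Q = ΔH = -3233.2 kJ/s = -3233.2 kW
Heat removed = 11640 MJ/h

Q_out = 11600 MJ/h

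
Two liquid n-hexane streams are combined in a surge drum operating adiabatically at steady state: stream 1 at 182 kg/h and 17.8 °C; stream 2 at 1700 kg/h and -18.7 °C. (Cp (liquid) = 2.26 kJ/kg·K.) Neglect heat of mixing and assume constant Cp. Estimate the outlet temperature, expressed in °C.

T_out = -15.2 °C

Energy balance with Q = 0: Σ ṁᵢCp,ᵢ(T_out − Tᵢ) = 0
T_out = Σ ṁᵢCp,ᵢTᵢ / Σ ṁᵢCp,ᵢ
      = -64524 / 4253.3 = -15.17 °C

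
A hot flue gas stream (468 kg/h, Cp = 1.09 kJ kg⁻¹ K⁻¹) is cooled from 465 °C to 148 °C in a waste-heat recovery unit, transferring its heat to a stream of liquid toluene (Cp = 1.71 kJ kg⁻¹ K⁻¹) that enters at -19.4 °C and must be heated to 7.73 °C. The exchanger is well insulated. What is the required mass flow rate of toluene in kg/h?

Heat released by hot stream: Q = 468 × 1.09 × (465 − 148) = 161710 kJ/h
Energy balance on cold side (adiabatic exchanger): Q = ṁ_c·Cp_c·(T_c,out − T_c,in)
ṁ_c = 161710 / [1.71 × (7.73 − -19.4)] = 3485.7 kg/h

ṁ_c = 3490 kg/h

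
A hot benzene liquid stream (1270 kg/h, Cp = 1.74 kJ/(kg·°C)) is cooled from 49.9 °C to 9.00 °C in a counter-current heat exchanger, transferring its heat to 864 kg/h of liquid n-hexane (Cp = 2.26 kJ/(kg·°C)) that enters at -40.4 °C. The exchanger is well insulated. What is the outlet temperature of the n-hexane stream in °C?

Heat released by hot stream: Q = 1270 × 1.74 × (49.9 − 9.00) = 90381 kJ/h
Energy balance on cold side (adiabatic exchanger): Q = ṁ_c·Cp_c·(T_c,out − T_c,in)
T_c,out = -40.4 + 90381/(864 × 2.26) = 5.8865 °C

T_c,out = 5.89 °C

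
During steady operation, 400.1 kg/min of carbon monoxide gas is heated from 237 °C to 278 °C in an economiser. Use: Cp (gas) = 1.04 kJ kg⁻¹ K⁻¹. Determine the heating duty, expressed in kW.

Q = ṁ·Cp·ΔT = 400.1 × 1.04 × (278 − 237) = 17060 kJ/min
Converting: 17060 / 60 s = 284.34 kW

Q = 284 kW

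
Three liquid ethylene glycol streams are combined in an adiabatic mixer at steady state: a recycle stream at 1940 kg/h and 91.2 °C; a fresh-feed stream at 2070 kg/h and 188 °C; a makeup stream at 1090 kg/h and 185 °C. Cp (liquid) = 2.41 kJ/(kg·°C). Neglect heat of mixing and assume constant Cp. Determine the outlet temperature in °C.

Adiabatic, steady state ⇒ Σ ṁᵢCp,ᵢ(T_out − Tᵢ) = 0
T_out = Σ ṁᵢCp,ᵢTᵢ / Σ ṁᵢCp,ᵢ
      = 1.8502e+06 / 12291 = 150.54 °C

T_out = 151 °C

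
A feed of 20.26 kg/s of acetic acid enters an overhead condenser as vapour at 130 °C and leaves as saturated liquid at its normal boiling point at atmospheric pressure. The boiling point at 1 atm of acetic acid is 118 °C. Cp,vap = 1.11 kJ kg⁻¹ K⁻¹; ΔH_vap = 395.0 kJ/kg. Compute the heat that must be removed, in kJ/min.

Q_c = 496000 kJ/min

vapour 130→118 °C: -13.32 kJ/kg
condensation at 118 °C: -395 kJ/kg
Δh = -13.32 + -395 = -408.32 kJ/kg
Q = ṁ·Δh = 20.26 kg/s × -408.32 kJ/kg = -8272.6 kJ/s
|Q| = 8272.6 kW = 496350 kJ/min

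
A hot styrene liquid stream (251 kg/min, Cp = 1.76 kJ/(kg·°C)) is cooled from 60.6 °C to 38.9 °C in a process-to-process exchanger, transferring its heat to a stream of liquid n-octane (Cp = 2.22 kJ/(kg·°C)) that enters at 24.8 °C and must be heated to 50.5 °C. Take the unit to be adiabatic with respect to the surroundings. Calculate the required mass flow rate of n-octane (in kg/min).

Heat released by hot stream: Q = 251 × 1.76 × (60.6 − 38.9) = 9586.2 kJ/min
Energy balance on cold side (adiabatic exchanger): Q = ṁ_c·Cp_c·(T_c,out − T_c,in)
ṁ_c = 9586.2 / [2.22 × (50.5 − 24.8)] = 168.02 kg/min

ṁ_c = 168 kg/min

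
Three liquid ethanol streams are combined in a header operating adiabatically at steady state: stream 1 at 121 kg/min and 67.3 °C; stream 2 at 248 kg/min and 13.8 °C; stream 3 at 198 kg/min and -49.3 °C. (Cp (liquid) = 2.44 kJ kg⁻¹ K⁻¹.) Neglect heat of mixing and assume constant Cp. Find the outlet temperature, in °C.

T_out = 3.18 °C

Energy balance with Q = 0: Σ ṁᵢCp,ᵢ(T_out − Tᵢ) = 0
T_out = Σ ṁᵢCp,ᵢTᵢ / Σ ṁᵢCp,ᵢ
      = 4402.5 / 1383.5 = 3.1822 °C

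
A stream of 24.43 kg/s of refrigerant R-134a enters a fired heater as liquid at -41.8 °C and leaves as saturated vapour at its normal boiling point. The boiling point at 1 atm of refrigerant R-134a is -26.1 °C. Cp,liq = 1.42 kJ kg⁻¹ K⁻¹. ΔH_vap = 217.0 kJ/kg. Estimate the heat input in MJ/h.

Q = 21000 MJ/h

liquid -41.8→-26.1 °C: 22.294 kJ/kg
vaporisation at -26.1 °C: 217 kJ/kg
Δh = 22.294 + 217 = 239.29 kJ/kg
Q = ṁ·Δh = 24.43 kg/s × 239.29 kJ/kg = 5846 kJ/s
|Q| = 5846 kW = 21045 MJ/h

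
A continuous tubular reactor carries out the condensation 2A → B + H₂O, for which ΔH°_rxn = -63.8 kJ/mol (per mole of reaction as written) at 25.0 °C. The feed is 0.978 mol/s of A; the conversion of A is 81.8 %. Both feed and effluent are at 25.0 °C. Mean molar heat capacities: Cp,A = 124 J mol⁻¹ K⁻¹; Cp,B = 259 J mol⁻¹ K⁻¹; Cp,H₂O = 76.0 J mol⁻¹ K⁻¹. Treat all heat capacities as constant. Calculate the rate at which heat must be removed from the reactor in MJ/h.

Q_out = 91.9 MJ/h

Extent of reaction ξ = 0.818 × 0.978 / 2 = 0.4 mol/s
Reaction term: ξ·ΔH°_rxn = 0.4 × -63.8 = -25.52 kJ/s
Q = ΔH = -25.52 kJ/s = -25.52 kW
Heat removed = 91.872 MJ/h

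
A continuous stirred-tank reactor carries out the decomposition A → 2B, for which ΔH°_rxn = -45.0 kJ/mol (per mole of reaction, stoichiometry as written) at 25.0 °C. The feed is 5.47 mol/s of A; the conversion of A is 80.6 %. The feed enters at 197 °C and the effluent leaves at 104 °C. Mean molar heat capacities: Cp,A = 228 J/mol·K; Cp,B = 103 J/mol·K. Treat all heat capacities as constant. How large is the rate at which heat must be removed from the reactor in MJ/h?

Extent of reaction ξ = 0.806 × 5.47 = 4.4088 mol/s
Reaction term: ξ·ΔH°_rxn = 4.4088 × -45.0 = -198.4 kJ/s
Sensible, feed 197→25 °C: -214.51 kJ/s
Outlet flows (mol/s): A 1.0612, B 8.8176
Sensible, products 25→104 °C: 90.863 kJ/s
Q = ΔH = -322.05 kJ/s = -322.05 kW
Heat removed = 1159.4 MJ/h

Q_out = 1160 MJ/h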